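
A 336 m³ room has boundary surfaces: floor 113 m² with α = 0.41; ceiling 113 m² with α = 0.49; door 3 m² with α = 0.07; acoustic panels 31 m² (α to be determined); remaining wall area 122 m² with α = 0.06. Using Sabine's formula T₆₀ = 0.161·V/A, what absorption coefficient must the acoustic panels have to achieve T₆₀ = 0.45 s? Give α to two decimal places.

0.35

A = 0.161·V/T₆₀ = 0.161·336/0.45 = 120.21 m² sabins.
Absorption from the other surfaces = 113·0.41 + 113·0.49 + 3·0.07 + 122·0.06 = 109.23 m², so the acoustic panels must supply 10.98 m² over 31 m².
α = 10.98/31 = 0.354.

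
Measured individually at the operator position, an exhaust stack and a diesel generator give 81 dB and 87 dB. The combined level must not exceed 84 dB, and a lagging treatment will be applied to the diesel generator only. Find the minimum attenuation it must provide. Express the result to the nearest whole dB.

The untreated sources together contribute 10^(81/10) = 1.259e+08, i.e. 81.00 dB.
To meet 84 dB overall, the treated diesel generator may contribute at most 10^(84/10) − 1.259e+08 = 1.253e+08, i.e. 80.98 dB.
Required insertion loss = 87 − 80.98 = 6.02 dB.

6 dB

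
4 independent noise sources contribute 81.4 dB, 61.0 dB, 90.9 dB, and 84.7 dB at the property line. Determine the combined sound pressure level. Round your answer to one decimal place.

For uncorrelated sources the intensities add, so convert each level to linear form, sum, and take 10·log₁₀ of the total.
Σ 10^(L/10) = 10^(81.4/10) + 10^(61.0/10) + 10^(90.9/10) + 10^(84.7/10) = 1.665e+09.
L_total = 10·log₁₀(1.665e+09) = 92.21 dB.

92.2 dB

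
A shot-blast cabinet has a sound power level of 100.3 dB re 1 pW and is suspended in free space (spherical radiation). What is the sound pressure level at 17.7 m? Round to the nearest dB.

Free-field spherical radiation: L_p = L_w − 10·log₁₀(4π·r²), r = 17.7 m.
4π·r² = 3937 m², 10·log₁₀ of that is 35.952 dB.
L_p = 100.3 − 35.952 = 64.35 dB.

64 dB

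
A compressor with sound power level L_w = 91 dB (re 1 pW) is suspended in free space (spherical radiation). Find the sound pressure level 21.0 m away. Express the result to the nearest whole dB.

L_p = L_w − 10·log₁₀(4π·r²) with r = 21.0 m.
4π·r² = 5542 m², 10·log₁₀ of that is 37.436 dB.
L_p = 91 − 37.436 = 53.56 dB.

54 dB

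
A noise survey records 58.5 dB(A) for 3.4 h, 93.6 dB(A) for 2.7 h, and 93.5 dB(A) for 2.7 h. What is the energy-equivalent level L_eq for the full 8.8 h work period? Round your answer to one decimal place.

91.4 dB(A)

Weight each interval's intensity by its duration and average over T = 8.8 h:
Σ tᵢ·10^(Lᵢ/10) = 3.4·10^(58.5/10) + 2.7·10^(93.6/10) + 2.7·10^(93.5/10) = 1.223e+10.
L_eq = 10·log₁₀(1.223e+10/8.8) = 91.43 dB(A).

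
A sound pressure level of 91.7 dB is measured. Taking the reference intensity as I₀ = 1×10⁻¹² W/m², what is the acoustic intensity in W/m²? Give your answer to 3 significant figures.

0.00148 W/m²

I/I₀ = 10^(91.7/10) = 1.479e+09, so I = 1.479e+09 × 10⁻¹² W/m².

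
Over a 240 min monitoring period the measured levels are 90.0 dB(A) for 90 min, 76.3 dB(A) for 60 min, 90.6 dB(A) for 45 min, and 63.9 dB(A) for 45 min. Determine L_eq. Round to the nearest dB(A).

The energy average is taken in the linear domain: L_eq = 10·log₁₀[(Σ tᵢ·10^(Lᵢ/10))/T], T = 240 min.
Σ tᵢ·10^(Lᵢ/10) = 90·10^(90.0/10) + 60·10^(76.3/10) + 45·10^(90.6/10) + 45·10^(63.9/10) = 1.443e+11.
L_eq = 10·log₁₀(1.443e+11/240) = 87.79 dB(A).

88 dB(A)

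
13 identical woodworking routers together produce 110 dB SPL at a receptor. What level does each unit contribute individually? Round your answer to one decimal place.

98.9 dB SPL

Dividing the total intensity by 13 lowers the level by 10·log₁₀ 13 = 11.139 dB: L₁ = 110 − 11.139.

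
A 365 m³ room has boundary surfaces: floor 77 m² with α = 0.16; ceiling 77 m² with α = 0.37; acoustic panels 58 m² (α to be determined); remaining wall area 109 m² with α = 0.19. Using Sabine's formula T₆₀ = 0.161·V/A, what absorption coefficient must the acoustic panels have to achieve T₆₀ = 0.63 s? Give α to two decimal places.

A = 0.161·V/T₆₀ = 0.161·365/0.63 = 93.28 m² sabins.
Absorption from the other surfaces = 77·0.16 + 77·0.37 + 109·0.19 = 61.52 m², so the acoustic panels must supply 31.76 m² over 58 m².
α = 31.76/58 = 0.548.

0.55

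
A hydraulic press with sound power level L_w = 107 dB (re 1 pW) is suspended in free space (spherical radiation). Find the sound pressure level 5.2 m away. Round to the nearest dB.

Free-field spherical radiation: L_p = L_w − 10·log₁₀(4π·r²), r = 5.2 m.
4π·r² = 339.8 m², 10·log₁₀ of that is 25.312 dB.
L_p = 107 − 25.312 = 81.69 dB.

82 dB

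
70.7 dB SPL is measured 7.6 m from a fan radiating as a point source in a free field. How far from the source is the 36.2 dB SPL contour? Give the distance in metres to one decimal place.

403.5 m

For a point source L₁ − L₂ = 20·log₁₀(r₂/r₁), so r₂ = r₁·10^((L₁−L₂)/20).
r₂ = 7.6·10^((70.7−36.2)/20) = 7.6·10^(34.5/20) = 403.47 m.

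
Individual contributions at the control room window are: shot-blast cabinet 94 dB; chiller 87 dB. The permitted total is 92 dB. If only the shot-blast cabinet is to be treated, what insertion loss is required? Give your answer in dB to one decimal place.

3.7 dB

Fixed contribution from the other source: Σ 10^(L/10) = 10^(87/10) = 5.012e+08 (87.00 dB).
The limit corresponds to 10^(92/10) = 1.585e+09; subtracting the fixed part leaves 1.084e+09 for the shot-blast cabinet, i.e. 90.35 dB.
So the shot-blast cabinet must be reduced from 94 to 90.35 dB: IL = 3.65 dB.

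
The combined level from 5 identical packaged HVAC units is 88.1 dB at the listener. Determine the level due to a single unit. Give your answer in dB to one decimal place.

81.1 dB

5 equal contributions raise the level by 10·log₁₀ 5 = 6.990 dB, so each unit alone gives 88.1 − 6.990.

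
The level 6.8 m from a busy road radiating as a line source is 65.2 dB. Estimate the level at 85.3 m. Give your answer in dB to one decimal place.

54.2 dB

Cylindrical spreading from a line source gives a 10·log₁₀(r₂/r₁) drop.
L₂ = 65.2 − 10·log₁₀(85.3/6.8) = 65.2 − 10.984 = 54.22 dB.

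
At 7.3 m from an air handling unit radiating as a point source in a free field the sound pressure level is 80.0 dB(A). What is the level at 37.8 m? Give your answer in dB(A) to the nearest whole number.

66 dB(A)

Point-source attenuation: ΔL = 20·log₁₀(r₂/r₁) = 20·log₁₀(37.8/7.3) = 14.283 dB.
L₂ = 80.0 − 20·log₁₀(37.8/7.3) = 80.0 − 14.283 = 65.72 dB(A).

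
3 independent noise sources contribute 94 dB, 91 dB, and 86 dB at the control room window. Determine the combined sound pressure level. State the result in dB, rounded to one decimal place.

For uncorrelated sources the intensities add, so convert each level to linear form, sum, and take 10·log₁₀ of the total.
Σ 10^(L/10) = 10^(94/10) + 10^(91/10) + 10^(86/10) = 4.169e+09.
L_total = 10·log₁₀(4.169e+09) = 96.20 dB.

96.2 dB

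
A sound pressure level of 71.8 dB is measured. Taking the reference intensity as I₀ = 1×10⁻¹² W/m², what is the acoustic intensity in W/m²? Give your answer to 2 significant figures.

L = 10·log₁₀(I/I₀) ⇒ I = I₀·10^(L/10) = 10⁻¹² × 10^7.18.

1.5e-05 W/m²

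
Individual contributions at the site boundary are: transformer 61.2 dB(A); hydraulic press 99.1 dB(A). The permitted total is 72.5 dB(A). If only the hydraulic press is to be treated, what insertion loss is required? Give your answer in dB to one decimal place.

Everything except the hydraulic press sums to 10^(61.2/10) = 1.318e+06 in linear terms, 61.20 dB(A).
The limit corresponds to 10^(72.5/10) = 1.778e+07; subtracting the fixed part leaves 1.646e+07 for the hydraulic press, i.e. 72.17 dB(A).
So the hydraulic press must be reduced from 99.1 to 72.17 dB(A): IL = 26.93 dB.

26.9 dB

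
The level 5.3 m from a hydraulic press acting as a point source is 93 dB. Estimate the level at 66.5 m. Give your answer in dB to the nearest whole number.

71 dB

Spherical spreading from a point source gives a 20·log₁₀(r₂/r₁) drop.
L₂ = 93 − 20·log₁₀(66.5/5.3) = 93 − 21.971 = 71.03 dB.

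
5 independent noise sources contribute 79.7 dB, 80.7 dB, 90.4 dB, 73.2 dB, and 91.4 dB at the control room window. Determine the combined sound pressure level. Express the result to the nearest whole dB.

94 dB

Incoherent sources combine by intensity addition: L_total = 10·log₁₀(Σ 10^(L_i/10)).
Σ 10^(L/10) = 10^(79.7/10) + 10^(80.7/10) + 10^(90.4/10) + 10^(73.2/10) + 10^(91.4/10) = 2.709e+09.
L_total = 10·log₁₀(2.709e+09) = 94.33 dB.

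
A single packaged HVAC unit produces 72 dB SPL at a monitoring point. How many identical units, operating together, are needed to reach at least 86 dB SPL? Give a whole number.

N identical sources give L₁ + 10·log₁₀ N, so require 10·log₁₀ N ≥ 86 − 72 = 14.0 dB.
N ≥ 10^(14.0/10) = 25.119, so N = 26.

26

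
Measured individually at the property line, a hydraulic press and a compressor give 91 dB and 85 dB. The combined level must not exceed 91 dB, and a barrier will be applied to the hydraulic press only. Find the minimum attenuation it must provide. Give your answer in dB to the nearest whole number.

1 dB

The untreated sources together contribute 10^(85/10) = 3.162e+08, i.e. 85.00 dB.
The limit corresponds to 10^(91/10) = 1.259e+09; subtracting the fixed part leaves 9.427e+08 for the hydraulic press, i.e. 89.74 dB.
So the hydraulic press must be reduced from 91 to 89.74 dB: IL = 1.26 dB.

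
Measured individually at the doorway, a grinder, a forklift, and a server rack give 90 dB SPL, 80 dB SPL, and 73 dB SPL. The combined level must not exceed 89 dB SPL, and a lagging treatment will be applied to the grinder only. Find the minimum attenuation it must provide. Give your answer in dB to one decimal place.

Everything except the grinder sums to 10^(80/10) + 10^(73/10) = 1.200e+08 in linear terms, 80.79 dB SPL.
The limit corresponds to 10^(89/10) = 7.943e+08; subtracting the fixed part leaves 6.744e+08 for the grinder, i.e. 88.29 dB SPL.
Required insertion loss = 90 − 88.29 = 1.71 dB.

1.7 dB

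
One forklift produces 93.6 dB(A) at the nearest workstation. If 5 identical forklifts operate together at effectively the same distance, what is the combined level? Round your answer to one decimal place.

With 5 equal, uncorrelated contributions the intensity is 5× that of one unit, giving a rise of 10·log₁₀ 5.
L_total = 93.6 + 10·log₁₀(5) = 93.6 + 6.990 = 100.59 dB(A).

100.6 dB(A)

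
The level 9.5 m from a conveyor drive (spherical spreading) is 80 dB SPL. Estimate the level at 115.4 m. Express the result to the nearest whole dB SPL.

58 dB SPL

Spherical spreading from a point source gives a 20·log₁₀(r₂/r₁) drop.
L₂ = 80 − 20·log₁₀(115.4/9.5) = 80 − 21.690 = 58.31 dB SPL.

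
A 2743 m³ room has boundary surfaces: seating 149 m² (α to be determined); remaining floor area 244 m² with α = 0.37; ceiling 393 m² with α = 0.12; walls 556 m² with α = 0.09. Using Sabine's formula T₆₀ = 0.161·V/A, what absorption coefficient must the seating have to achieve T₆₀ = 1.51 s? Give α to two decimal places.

0.70

A = 0.161·V/T₆₀ = 0.161·2743/1.51 = 292.47 m² sabins.
Absorption from the other surfaces = 244·0.37 + 393·0.12 + 556·0.09 = 187.48 m², so the seating must supply 104.99 m² over 149 m².
α = 104.99/149 = 0.705.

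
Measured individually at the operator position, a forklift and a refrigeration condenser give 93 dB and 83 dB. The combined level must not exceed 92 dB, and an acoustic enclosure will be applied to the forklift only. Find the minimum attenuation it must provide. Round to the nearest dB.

Everything except the forklift sums to 10^(83/10) = 1.995e+08 in linear terms, 83.00 dB.
To meet 92 dB overall, the treated forklift may contribute at most 10^(92/10) − 1.995e+08 = 1.385e+09, i.e. 91.42 dB.
So the forklift must be reduced from 93 to 91.42 dB: IL = 1.58 dB.

2 dB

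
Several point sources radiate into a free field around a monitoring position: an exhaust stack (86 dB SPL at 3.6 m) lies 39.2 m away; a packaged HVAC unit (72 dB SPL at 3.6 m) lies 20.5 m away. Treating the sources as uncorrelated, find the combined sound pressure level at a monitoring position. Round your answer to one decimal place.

65.9 dB SPL

Apply inverse-square spreading to bring every level to the receiver, then sum 10^(L/10).
exhaust stack: 86 − 20·log₁₀(39.2/3.6) = 86 − 20.74 = 65.26 dB SPL.
packaged HVAC unit: 72 − 20·log₁₀(20.5/3.6) = 72 − 15.11 = 56.89 dB SPL.
Σ 10^(L/10) = 3.846e+06 → L_total = 10·log₁₀(3.846e+06) = 65.85 dB SPL.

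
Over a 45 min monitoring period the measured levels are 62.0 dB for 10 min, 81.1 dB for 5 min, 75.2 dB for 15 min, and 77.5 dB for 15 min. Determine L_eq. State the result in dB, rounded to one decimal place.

76.5 dB

L_eq = 10·log₁₀[(1/T)·Σ tᵢ·10^(Lᵢ/10)] with T = 45 min.
Σ tᵢ·10^(Lᵢ/10) = 10·10^(62.0/10) + 5·10^(81.1/10) + 15·10^(75.2/10) + 15·10^(77.5/10) = 2.000e+09.
L_eq = 10·log₁₀(2.000e+09/45) = 76.48 dB.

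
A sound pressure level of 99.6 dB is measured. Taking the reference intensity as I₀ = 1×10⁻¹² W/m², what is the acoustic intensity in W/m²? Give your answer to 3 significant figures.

I = I₀·10^(L/10) = 10⁻¹² × 10^(99.6/10) = 10^(-2.040).

0.00912 W/m²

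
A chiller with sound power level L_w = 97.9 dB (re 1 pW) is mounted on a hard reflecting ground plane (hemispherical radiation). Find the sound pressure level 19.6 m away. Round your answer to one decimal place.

64.1 dB

L_p = L_w − 10·log₁₀(2π·r²) with r = 19.6 m.
2π·r² = 2414 m², 10·log₁₀ of that is 33.827 dB.
L_p = 97.9 − 33.827 = 64.07 dB.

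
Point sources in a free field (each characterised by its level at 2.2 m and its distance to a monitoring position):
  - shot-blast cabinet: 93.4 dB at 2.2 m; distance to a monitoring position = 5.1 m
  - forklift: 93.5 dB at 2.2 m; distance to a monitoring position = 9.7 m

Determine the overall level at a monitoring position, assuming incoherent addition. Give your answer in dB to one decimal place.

87.2 dB

Propagate each source to the receiver with L = L_ref − 20·log₁₀(r/r_ref), then add intensities.
shot-blast cabinet: 93.4 − 20·log₁₀(5.1/2.2) = 93.4 − 7.30 = 86.10 dB.
forklift: 93.5 − 20·log₁₀(9.7/2.2) = 93.5 − 12.89 = 80.61 dB.
Σ 10^(L/10) = 5.223e+08 → L_total = 10·log₁₀(5.223e+08) = 87.18 dB.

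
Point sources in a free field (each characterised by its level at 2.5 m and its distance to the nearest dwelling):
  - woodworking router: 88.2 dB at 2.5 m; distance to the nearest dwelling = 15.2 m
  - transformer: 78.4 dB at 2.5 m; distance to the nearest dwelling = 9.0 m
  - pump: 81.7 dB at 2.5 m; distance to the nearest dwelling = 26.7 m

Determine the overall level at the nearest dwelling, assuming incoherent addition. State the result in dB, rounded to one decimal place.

73.9 dB

Apply inverse-square spreading to bring every level to the receiver, then sum 10^(L/10).
woodworking router: 88.2 − 20·log₁₀(15.2/2.5) = 88.2 − 15.68 = 72.52 dB.
transformer: 78.4 − 20·log₁₀(9.0/2.5) = 78.4 − 11.13 = 67.27 dB.
pump: 81.7 − 20·log₁₀(26.7/2.5) = 81.7 − 20.57 = 61.13 dB.
Σ 10^(L/10) = 2.451e+07 → L_total = 10·log₁₀(2.451e+07) = 73.89 dB.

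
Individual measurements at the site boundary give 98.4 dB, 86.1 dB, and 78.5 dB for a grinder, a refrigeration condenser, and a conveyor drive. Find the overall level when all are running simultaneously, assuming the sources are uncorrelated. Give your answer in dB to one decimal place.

Incoherent sources combine by intensity addition: L_total = 10·log₁₀(Σ 10^(L_i/10)).
Σ 10^(L/10) = 10^(98.4/10) + 10^(86.1/10) + 10^(78.5/10) = 7.396e+09.
L_total = 10·log₁₀(7.396e+09) = 98.69 dB.

98.7 dB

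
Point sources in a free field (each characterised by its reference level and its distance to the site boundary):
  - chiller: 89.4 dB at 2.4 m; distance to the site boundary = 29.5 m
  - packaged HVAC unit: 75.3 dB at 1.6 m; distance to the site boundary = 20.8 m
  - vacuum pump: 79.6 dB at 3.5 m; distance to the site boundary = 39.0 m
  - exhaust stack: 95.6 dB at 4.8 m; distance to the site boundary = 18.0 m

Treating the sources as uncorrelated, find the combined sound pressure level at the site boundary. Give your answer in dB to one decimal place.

84.2 dB

First find each source's level at the receiver (point-source: −20·log₁₀(r/r_ref)), then combine on an intensity basis.
chiller: 89.4 − 20·log₁₀(29.5/2.4) = 89.4 − 21.79 = 67.61 dB.
packaged HVAC unit: 75.3 − 20·log₁₀(20.8/1.6) = 75.3 − 22.28 = 53.02 dB.
vacuum pump: 79.6 − 20·log₁₀(39.0/3.5) = 79.6 − 20.94 = 58.66 dB.
exhaust stack: 95.6 − 20·log₁₀(18.0/4.8) = 95.6 − 11.48 = 84.12 dB.
Σ 10^(L/10) = 2.649e+08 → L_total = 10·log₁₀(2.649e+08) = 84.23 dB.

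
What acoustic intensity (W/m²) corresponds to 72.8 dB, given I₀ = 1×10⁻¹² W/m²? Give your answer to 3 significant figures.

I = I₀·10^(L/10) = 10⁻¹² × 10^(72.8/10) = 10^(-4.720).

1.91e-05 W/m²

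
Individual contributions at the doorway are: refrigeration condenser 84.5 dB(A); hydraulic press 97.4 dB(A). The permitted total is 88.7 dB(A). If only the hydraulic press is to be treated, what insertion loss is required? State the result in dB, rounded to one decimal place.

The untreated sources together contribute 10^(84.5/10) = 2.818e+08, i.e. 84.50 dB(A).
To meet 88.7 dB(A) overall, the treated hydraulic press may contribute at most 10^(88.7/10) − 2.818e+08 = 4.595e+08, i.e. 86.62 dB(A).
Required insertion loss = 97.4 − 86.62 = 10.78 dB.

10.8 dB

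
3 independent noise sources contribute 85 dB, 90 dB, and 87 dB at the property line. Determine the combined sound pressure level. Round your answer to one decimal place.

Incoherent sources combine by intensity addition: L_total = 10·log₁₀(Σ 10^(L_i/10)).
Σ 10^(L/10) = 10^(85/10) + 10^(90/10) + 10^(87/10) = 1.817e+09.
L_total = 10·log₁₀(1.817e+09) = 92.59 dB.

92.6 dB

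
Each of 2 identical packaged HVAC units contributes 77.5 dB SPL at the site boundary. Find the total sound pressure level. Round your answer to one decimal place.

80.5 dB SPL

L_total = L₁ + 10·log₁₀ N for N identical incoherent sources.
L_total = 77.5 + 10·log₁₀(2) = 77.5 + 3.010 = 80.51 dB SPL.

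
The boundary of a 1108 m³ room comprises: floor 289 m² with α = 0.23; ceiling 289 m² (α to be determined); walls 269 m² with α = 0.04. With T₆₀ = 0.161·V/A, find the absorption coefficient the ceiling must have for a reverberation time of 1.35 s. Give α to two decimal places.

Required total absorption A = 0.161·1108/1.35 = 132.14 m².
Absorption from the other surfaces = 289·0.23 + 269·0.04 = 77.23 m², so the ceiling must supply 54.91 m² over 289 m².
α = 54.91/289 = 0.190.

0.19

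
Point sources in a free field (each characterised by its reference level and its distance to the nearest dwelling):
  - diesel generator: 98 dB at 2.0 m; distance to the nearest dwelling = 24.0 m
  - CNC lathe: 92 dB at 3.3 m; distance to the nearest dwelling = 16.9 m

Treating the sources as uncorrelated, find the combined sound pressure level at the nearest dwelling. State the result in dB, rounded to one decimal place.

80.2 dB

First find each source's level at the receiver (point-source: −20·log₁₀(r/r_ref)), then combine on an intensity basis.
diesel generator: 98 − 20·log₁₀(24.0/2.0) = 98 − 21.58 = 76.42 dB.
CNC lathe: 92 − 20·log₁₀(16.9/3.3) = 92 − 14.19 = 77.81 dB.
Σ 10^(L/10) = 1.042e+08 → L_total = 10·log₁₀(1.042e+08) = 80.18 dB.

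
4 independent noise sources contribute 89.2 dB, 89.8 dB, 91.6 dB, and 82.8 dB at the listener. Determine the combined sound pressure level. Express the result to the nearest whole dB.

Incoherent sources combine by intensity addition: L_total = 10·log₁₀(Σ 10^(L_i/10)).
Σ 10^(L/10) = 10^(89.2/10) + 10^(89.8/10) + 10^(91.6/10) + 10^(82.8/10) = 3.423e+09.
L_total = 10·log₁₀(3.423e+09) = 95.34 dB.

95 dB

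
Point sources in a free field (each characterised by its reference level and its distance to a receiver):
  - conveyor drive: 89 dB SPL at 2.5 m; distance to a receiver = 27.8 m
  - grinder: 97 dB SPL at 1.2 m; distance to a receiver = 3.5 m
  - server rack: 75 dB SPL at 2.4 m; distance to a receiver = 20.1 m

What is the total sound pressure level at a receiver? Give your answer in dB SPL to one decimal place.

87.8 dB SPL

First find each source's level at the receiver (point-source: −20·log₁₀(r/r_ref)), then combine on an intensity basis.
conveyor drive: 89 − 20·log₁₀(27.8/2.5) = 89 − 20.92 = 68.08 dB SPL.
grinder: 97 − 20·log₁₀(3.5/1.2) = 97 − 9.30 = 87.70 dB SPL.
server rack: 75 − 20·log₁₀(20.1/2.4) = 75 − 18.46 = 56.54 dB SPL.
Σ 10^(L/10) = 5.960e+08 → L_total = 10·log₁₀(5.960e+08) = 87.75 dB SPL.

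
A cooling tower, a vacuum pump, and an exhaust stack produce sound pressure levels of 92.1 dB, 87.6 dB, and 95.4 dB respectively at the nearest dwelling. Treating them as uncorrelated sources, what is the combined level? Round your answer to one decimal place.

For uncorrelated sources the intensities add, so convert each level to linear form, sum, and take 10·log₁₀ of the total.
Σ 10^(L/10) = 10^(92.1/10) + 10^(87.6/10) + 10^(95.4/10) = 5.665e+09.
L_total = 10·log₁₀(5.665e+09) = 97.53 dB.

97.5 dB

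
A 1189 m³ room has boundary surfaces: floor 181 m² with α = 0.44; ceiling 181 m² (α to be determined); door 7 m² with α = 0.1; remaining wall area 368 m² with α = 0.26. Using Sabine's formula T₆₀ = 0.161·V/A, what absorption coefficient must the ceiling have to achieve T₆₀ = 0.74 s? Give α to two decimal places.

0.46

From T₆₀ = 0.161·V/A, the target T₆₀ = 0.74 s needs A = 0.161·1189/0.74 = 258.69 m².
Absorption from the other surfaces = 181·0.44 + 7·0.1 + 368·0.26 = 176.02 m², so the ceiling must supply 82.67 m² over 181 m².
α = 82.67/181 = 0.457.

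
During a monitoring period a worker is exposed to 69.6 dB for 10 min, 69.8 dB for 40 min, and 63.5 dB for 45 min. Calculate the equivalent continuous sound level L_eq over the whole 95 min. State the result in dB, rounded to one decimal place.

67.8 dB

Weight each interval's intensity by its duration and average over T = 95 min:
Σ tᵢ·10^(Lᵢ/10) = 10·10^(69.6/10) + 40·10^(69.8/10) + 45·10^(63.5/10) = 5.739e+08.
L_eq = 10·log₁₀(5.739e+08/95) = 67.81 dB.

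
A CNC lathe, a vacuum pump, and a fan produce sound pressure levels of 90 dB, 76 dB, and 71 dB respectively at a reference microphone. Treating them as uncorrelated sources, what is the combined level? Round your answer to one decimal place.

90.2 dB

For uncorrelated sources the intensities add, so convert each level to linear form, sum, and take 10·log₁₀ of the total.
Σ 10^(L/10) = 10^(90/10) + 10^(76/10) + 10^(71/10) = 1.052e+09.
L_total = 10·log₁₀(1.052e+09) = 90.22 dB.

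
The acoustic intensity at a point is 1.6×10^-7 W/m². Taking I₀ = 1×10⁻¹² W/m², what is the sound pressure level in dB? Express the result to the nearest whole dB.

52 dB

L = 10·log₁₀(I/I₀) = 10·log₁₀(1.6×10^-7/10⁻¹²) = 10·log₁₀(1.6×10^5).
L = 10·(0.2041 + 5) = 52.04 dB.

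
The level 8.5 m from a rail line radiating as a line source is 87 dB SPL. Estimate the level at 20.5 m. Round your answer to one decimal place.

83.2 dB SPL

Cylindrical spreading from a line source gives a 10·log₁₀(r₂/r₁) drop.
L₂ = 87 − 10·log₁₀(20.5/8.5) = 87 − 3.823 = 83.18 dB SPL.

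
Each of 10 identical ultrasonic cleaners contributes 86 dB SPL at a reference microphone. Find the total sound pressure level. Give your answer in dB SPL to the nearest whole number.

With 10 equal, uncorrelated contributions the intensity is 10× that of one unit, giving a rise of 10·log₁₀ 10.
L_total = 86 + 10·log₁₀(10) = 86 + 10.000 = 96.00 dB SPL.

96 dB SPL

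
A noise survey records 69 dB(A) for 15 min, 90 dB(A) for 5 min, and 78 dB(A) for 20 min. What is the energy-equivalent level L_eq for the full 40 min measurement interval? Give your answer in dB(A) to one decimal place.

82.0 dB(A)

Weight each interval's intensity by its duration and average over T = 40 min:
Σ tᵢ·10^(Lᵢ/10) = 15·10^(69/10) + 5·10^(90/10) + 20·10^(78/10) = 6.381e+09.
L_eq = 10·log₁₀(6.381e+09/40) = 82.03 dB(A).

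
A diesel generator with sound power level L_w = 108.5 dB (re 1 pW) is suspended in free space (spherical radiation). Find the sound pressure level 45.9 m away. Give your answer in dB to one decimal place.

The power spreads over a sphere of area 4π·r², so L_p = L_w − 10·log₁₀(4π·r²).
4π·r² = 2.647e+04 m², 10·log₁₀ of that is 44.228 dB.
L_p = 108.5 − 44.228 = 64.27 dB.

64.3 dB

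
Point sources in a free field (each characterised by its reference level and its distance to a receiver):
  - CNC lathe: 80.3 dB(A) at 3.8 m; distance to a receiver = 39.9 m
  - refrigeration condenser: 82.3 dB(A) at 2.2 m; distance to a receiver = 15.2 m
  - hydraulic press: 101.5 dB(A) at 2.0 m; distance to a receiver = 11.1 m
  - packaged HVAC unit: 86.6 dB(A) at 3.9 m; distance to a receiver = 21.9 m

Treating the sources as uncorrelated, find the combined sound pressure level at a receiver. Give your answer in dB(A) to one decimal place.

86.8 dB(A)

Propagate each source to the receiver with L = L_ref − 20·log₁₀(r/r_ref), then add intensities.
CNC lathe: 80.3 − 20·log₁₀(39.9/3.8) = 80.3 − 20.42 = 59.88 dB(A).
refrigeration condenser: 82.3 − 20·log₁₀(15.2/2.2) = 82.3 − 16.79 = 65.51 dB(A).
hydraulic press: 101.5 − 20·log₁₀(11.1/2.0) = 101.5 − 14.89 = 86.61 dB(A).
packaged HVAC unit: 86.6 − 20·log₁₀(21.9/3.9) = 86.6 − 14.99 = 71.61 dB(A).
Σ 10^(L/10) = 4.776e+08 → L_total = 10·log₁₀(4.776e+08) = 86.79 dB(A).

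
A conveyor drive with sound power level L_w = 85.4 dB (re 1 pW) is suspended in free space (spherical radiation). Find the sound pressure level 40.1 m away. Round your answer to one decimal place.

The power spreads over a sphere of area 4π·r², so L_p = L_w − 10·log₁₀(4π·r²).
4π·r² = 2.021e+04 m², 10·log₁₀ of that is 43.055 dB.
L_p = 85.4 − 43.055 = 42.35 dB.

42.3 dB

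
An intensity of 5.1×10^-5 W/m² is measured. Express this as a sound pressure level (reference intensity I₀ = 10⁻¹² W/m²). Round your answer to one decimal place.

77.1 dB

Dividing by I₀ shifts the exponent by 12: I/I₀ = 5.1×10^7.
L = 10·(0.7076 + 7) = 77.08 dB.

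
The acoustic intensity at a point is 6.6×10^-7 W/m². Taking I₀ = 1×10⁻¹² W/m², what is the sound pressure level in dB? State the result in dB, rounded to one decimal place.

I/I₀ = 6.6×10^-7/10⁻¹² = 6.6×10^5, and L = 10·log₁₀(I/I₀).
L = 10·(0.8195 + 5) = 58.20 dB.

58.2 dB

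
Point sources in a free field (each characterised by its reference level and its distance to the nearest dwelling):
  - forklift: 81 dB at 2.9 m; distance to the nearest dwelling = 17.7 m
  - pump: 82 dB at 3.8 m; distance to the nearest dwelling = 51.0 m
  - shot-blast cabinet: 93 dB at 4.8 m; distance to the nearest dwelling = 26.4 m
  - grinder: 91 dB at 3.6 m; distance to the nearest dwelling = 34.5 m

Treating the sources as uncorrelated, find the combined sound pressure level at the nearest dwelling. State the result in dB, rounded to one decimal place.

79.2 dB

Propagate each source to the receiver with L = L_ref − 20·log₁₀(r/r_ref), then add intensities.
forklift: 81 − 20·log₁₀(17.7/2.9) = 81 − 15.71 = 65.29 dB.
pump: 82 − 20·log₁₀(51.0/3.8) = 82 − 22.56 = 59.44 dB.
shot-blast cabinet: 93 − 20·log₁₀(26.4/4.8) = 93 − 14.81 = 78.19 dB.
grinder: 91 − 20·log₁₀(34.5/3.6) = 91 − 19.63 = 71.37 dB.
Σ 10^(L/10) = 8.393e+07 → L_total = 10·log₁₀(8.393e+07) = 79.24 dB.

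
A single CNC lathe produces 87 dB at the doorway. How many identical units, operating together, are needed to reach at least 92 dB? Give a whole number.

Need L₁ + 10·log₁₀ N ≥ 92, i.e. log₁₀ N ≥ 0.50.
N ≥ 10^(5.0/10) = 3.162, so N = 4.

4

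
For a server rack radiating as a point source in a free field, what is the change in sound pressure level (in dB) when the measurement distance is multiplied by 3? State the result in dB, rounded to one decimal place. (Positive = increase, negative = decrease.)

-9.5 dB

Point-source spreading: ΔL = −20·log₁₀(r₂/r₁).
ΔL = −20·log₁₀(3) = -9.54 dB.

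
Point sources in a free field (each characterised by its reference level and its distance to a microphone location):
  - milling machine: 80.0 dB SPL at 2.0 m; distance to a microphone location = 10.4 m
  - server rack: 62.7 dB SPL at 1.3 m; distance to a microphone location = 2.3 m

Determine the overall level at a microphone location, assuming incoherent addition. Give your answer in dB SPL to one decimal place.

First find each source's level at the receiver (point-source: −20·log₁₀(r/r_ref)), then combine on an intensity basis.
milling machine: 80.0 − 20·log₁₀(10.4/2.0) = 80.0 − 14.32 = 65.68 dB SPL.
server rack: 62.7 − 20·log₁₀(2.3/1.3) = 62.7 − 4.96 = 57.74 dB SPL.
Σ 10^(L/10) = 4.293e+06 → L_total = 10·log₁₀(4.293e+06) = 66.33 dB SPL.

66.3 dB SPL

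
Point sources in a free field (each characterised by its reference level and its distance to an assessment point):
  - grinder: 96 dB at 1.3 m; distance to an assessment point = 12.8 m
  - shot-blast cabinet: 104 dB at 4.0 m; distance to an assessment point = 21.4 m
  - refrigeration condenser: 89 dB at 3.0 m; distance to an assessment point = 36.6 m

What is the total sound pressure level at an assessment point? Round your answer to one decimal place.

89.7 dB

First find each source's level at the receiver (point-source: −20·log₁₀(r/r_ref)), then combine on an intensity basis.
grinder: 96 − 20·log₁₀(12.8/1.3) = 96 − 19.87 = 76.13 dB.
shot-blast cabinet: 104 − 20·log₁₀(21.4/4.0) = 104 − 14.57 = 89.43 dB.
refrigeration condenser: 89 − 20·log₁₀(36.6/3.0) = 89 − 21.73 = 67.27 dB.
Σ 10^(L/10) = 9.240e+08 → L_total = 10·log₁₀(9.240e+08) = 89.66 dB.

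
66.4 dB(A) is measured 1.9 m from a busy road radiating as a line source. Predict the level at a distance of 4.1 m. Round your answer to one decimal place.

For a line source, L₂ = L₁ − 10·log₁₀(r₂/r₁).
L₂ = 66.4 − 10·log₁₀(4.1/1.9) = 66.4 − 3.340 = 63.06 dB(A).

63.1 dB(A)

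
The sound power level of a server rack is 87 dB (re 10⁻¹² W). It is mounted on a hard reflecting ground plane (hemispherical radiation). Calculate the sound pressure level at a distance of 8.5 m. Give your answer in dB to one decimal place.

60.4 dB

The power spreads over a hemisphere of area 2π·r², so L_p = L_w − 10·log₁₀(2π·r²).
2π·r² = 454 m², 10·log₁₀ of that is 26.570 dB.
L_p = 87 − 26.570 = 60.43 dB.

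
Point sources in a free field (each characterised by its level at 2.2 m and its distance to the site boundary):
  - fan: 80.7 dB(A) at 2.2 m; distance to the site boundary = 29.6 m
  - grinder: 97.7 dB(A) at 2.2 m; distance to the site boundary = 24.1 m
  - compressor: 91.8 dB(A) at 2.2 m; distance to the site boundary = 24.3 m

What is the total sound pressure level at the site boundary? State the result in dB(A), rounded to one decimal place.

Apply inverse-square spreading to bring every level to the receiver, then sum 10^(L/10).
fan: 80.7 − 20·log₁₀(29.6/2.2) = 80.7 − 22.58 = 58.12 dB(A).
grinder: 97.7 − 20·log₁₀(24.1/2.2) = 97.7 − 20.79 = 76.91 dB(A).
compressor: 91.8 − 20·log₁₀(24.3/2.2) = 91.8 − 20.86 = 70.94 dB(A).
Σ 10^(L/10) = 6.212e+07 → L_total = 10·log₁₀(6.212e+07) = 77.93 dB(A).

77.9 dB(A)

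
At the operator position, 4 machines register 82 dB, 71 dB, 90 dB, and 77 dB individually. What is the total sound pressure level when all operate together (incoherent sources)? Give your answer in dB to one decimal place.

Incoherent sources combine by intensity addition: L_total = 10·log₁₀(Σ 10^(L_i/10)).
Σ 10^(L/10) = 10^(82/10) + 10^(71/10) + 10^(90/10) + 10^(77/10) = 1.221e+09.
L_total = 10·log₁₀(1.221e+09) = 90.87 dB.

90.9 dB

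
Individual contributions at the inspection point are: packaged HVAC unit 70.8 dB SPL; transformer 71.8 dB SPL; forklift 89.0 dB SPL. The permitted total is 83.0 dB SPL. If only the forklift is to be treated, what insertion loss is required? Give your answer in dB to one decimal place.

6.6 dB

The untreated sources together contribute 10^(70.8/10) + 10^(71.8/10) = 2.716e+07, i.e. 74.34 dB SPL.
To meet 83.0 dB SPL overall, the treated forklift may contribute at most 10^(83.0/10) − 2.716e+07 = 1.724e+08, i.e. 82.36 dB SPL.
So the forklift must be reduced from 89.0 to 82.36 dB SPL: IL = 6.64 dB.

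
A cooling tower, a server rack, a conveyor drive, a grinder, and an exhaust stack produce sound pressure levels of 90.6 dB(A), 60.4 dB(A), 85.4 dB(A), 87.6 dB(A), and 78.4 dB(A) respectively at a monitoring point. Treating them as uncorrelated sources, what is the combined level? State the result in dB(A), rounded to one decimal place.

Incoherent sources combine by intensity addition: L_total = 10·log₁₀(Σ 10^(L_i/10)).
Σ 10^(L/10) = 10^(90.6/10) + 10^(60.4/10) + 10^(85.4/10) + 10^(87.6/10) + 10^(78.4/10) = 2.141e+09.
L_total = 10·log₁₀(2.141e+09) = 93.31 dB(A).

93.3 dB(A)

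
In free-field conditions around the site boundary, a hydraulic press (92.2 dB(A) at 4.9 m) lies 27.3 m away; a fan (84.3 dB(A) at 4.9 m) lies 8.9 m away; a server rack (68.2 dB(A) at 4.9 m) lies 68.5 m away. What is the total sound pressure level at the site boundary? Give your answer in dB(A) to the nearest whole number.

Propagate each source to the receiver with L = L_ref − 20·log₁₀(r/r_ref), then add intensities.
hydraulic press: 92.2 − 20·log₁₀(27.3/4.9) = 92.2 − 14.92 = 77.28 dB(A).
fan: 84.3 − 20·log₁₀(8.9/4.9) = 84.3 − 5.18 = 79.12 dB(A).
server rack: 68.2 − 20·log₁₀(68.5/4.9) = 68.2 − 22.91 = 45.29 dB(A).
Σ 10^(L/10) = 1.351e+08 → L_total = 10·log₁₀(1.351e+08) = 81.31 dB(A).

81 dB(A)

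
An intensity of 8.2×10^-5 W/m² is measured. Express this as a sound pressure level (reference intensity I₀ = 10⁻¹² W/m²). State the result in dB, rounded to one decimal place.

79.1 dB

L = 10·log₁₀(I/I₀) = 10·log₁₀(8.2×10^-5/10⁻¹²) = 10·log₁₀(8.2×10^7).
L = 10·(0.9138 + 7) = 79.14 dB.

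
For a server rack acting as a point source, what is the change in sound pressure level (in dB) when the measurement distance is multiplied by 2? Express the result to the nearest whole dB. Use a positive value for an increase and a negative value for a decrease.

A point source loses 6 dB per doubling of distance; generally ΔL = −20·log₁₀(r₂/r₁).
ΔL = −20·log₁₀(2) = -6.02 dB.

-6 dB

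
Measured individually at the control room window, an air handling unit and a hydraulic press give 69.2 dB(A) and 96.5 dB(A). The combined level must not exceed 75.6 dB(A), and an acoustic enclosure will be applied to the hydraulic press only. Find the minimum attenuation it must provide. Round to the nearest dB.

22 dB

Everything except the hydraulic press sums to 10^(69.2/10) = 8.318e+06 in linear terms, 69.20 dB(A).
To meet 75.6 dB(A) overall, the treated hydraulic press may contribute at most 10^(75.6/10) − 8.318e+06 = 2.799e+07, i.e. 74.47 dB(A).
So the hydraulic press must be reduced from 96.5 to 74.47 dB(A): IL = 22.03 dB.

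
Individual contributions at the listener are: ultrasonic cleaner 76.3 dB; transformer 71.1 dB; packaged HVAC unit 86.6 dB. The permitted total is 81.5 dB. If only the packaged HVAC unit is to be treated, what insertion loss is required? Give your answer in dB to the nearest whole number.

7 dB

The untreated sources together contribute 10^(76.3/10) + 10^(71.1/10) = 5.554e+07, i.e. 77.45 dB.
The limit corresponds to 10^(81.5/10) = 1.413e+08; subtracting the fixed part leaves 8.571e+07 for the packaged HVAC unit, i.e. 79.33 dB.
Required insertion loss = 86.6 − 79.33 = 7.27 dB.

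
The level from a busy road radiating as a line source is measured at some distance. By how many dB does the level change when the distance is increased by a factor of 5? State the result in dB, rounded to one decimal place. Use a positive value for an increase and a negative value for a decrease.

Line-source spreading: ΔL = −10·log₁₀(r₂/r₁).
ΔL = −10·log₁₀(5) = -6.99 dB.

-7.0 dB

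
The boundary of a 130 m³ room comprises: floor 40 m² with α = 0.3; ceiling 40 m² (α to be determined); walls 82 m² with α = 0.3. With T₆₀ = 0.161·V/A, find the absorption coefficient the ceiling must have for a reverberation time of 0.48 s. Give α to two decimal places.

0.18

From T₆₀ = 0.161·V/A, the target T₆₀ = 0.48 s needs A = 0.161·130/0.48 = 43.60 m².
Absorption from the other surfaces = 40·0.3 + 82·0.3 = 36.60 m², so the ceiling must supply 7.00 m² over 40 m².
α = 7.00/40 = 0.175.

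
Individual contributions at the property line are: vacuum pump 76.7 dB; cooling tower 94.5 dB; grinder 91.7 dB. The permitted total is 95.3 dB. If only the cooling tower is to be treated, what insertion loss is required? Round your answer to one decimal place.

1.8 dB

Everything except the cooling tower sums to 10^(76.7/10) + 10^(91.7/10) = 1.526e+09 in linear terms, 91.84 dB.
To meet 95.3 dB overall, the treated cooling tower may contribute at most 10^(95.3/10) − 1.526e+09 = 1.863e+09, i.e. 92.70 dB.
Required insertion loss = 94.5 − 92.70 = 1.80 dB.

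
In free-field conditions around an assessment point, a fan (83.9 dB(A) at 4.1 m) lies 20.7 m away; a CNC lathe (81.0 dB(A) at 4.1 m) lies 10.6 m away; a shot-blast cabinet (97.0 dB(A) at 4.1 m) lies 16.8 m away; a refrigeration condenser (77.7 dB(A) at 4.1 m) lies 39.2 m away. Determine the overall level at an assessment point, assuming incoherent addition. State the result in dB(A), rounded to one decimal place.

85.2 dB(A)

First find each source's level at the receiver (point-source: −20·log₁₀(r/r_ref)), then combine on an intensity basis.
fan: 83.9 − 20·log₁₀(20.7/4.1) = 83.9 − 14.06 = 69.84 dB(A).
CNC lathe: 81.0 − 20·log₁₀(10.6/4.1) = 81.0 − 8.25 = 72.75 dB(A).
shot-blast cabinet: 97.0 − 20·log₁₀(16.8/4.1) = 97.0 − 12.25 = 84.75 dB(A).
refrigeration condenser: 77.7 − 20·log₁₀(39.2/4.1) = 77.7 − 19.61 = 58.09 dB(A).
Σ 10^(L/10) = 3.276e+08 → L_total = 10·log₁₀(3.276e+08) = 85.15 dB(A).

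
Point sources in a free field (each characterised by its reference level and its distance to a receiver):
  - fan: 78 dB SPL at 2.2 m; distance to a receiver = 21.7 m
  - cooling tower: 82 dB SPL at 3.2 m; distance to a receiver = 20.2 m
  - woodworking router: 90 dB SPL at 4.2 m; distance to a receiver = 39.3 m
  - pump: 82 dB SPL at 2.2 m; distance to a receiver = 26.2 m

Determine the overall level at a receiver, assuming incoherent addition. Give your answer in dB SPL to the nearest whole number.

Apply inverse-square spreading to bring every level to the receiver, then sum 10^(L/10).
fan: 78 − 20·log₁₀(21.7/2.2) = 78 − 19.88 = 58.12 dB SPL.
cooling tower: 82 − 20·log₁₀(20.2/3.2) = 82 − 16.00 = 66.00 dB SPL.
woodworking router: 90 − 20·log₁₀(39.3/4.2) = 90 − 19.42 = 70.58 dB SPL.
pump: 82 − 20·log₁₀(26.2/2.2) = 82 − 21.52 = 60.48 dB SPL.
Σ 10^(L/10) = 1.716e+07 → L_total = 10·log₁₀(1.716e+07) = 72.35 dB SPL.

72 dB SPL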